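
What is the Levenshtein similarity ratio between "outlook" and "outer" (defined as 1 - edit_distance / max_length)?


Word 1: "outlook" (length 7)
Word 2: "outer" (length 5)
One optimal edit sequence:
  1. keep 'o'
  2. keep 'u'
  3. keep 't'
  4. delete 'l'  (+1)
  5. delete 'o'  (+1)
  6. substitute 'o' -> 'e'  (+1)
  7. substitute 'k' -> 'r'  (+1)
Edit distance = 4
Max length = max(7, 5) = 7
Similarity = 1 - 4/7
= 0.4286


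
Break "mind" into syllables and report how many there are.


Word: "mind"
Syllable breakdown: mind
Counting: 1 part
= 1 syllable


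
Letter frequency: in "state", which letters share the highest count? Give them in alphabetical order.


Word: "state"
Letter counts:
  'a': 1
  'e': 1
  's': 1
  't': 2
Maximum count = 2
Most frequent = 't' (2 times each)


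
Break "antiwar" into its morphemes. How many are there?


Word: "antiwar"
Morphemes: anti- + war
Each morpheme carries meaning
= 2 morphemes


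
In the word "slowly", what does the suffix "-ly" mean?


Suffix: -ly
Example: slowly = slow + -ly
Meaning = in a manner


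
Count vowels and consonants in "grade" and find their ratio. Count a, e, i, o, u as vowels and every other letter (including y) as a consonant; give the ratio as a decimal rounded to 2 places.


Word: "grade"
Vowels (a,e,i,o,u): 2
Consonants: 3
Ratio = 2/3
= 0.67


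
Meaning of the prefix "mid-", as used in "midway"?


Prefix: mid-
Example: midway = mid- + way
Meaning = middle


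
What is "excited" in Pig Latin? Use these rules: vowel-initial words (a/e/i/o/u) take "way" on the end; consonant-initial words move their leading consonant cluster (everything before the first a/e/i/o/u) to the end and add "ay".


Word: "excited"
Starts with vowel → add 'way'
Pig Latin = "excitedway"


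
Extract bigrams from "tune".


Word: "tune" (length 4)
Number of bigrams = 4 - 2 + 1 = 3
  Position 0: "tu"
  Position 1: "un"
  Position 2: "ne"
Bigrams = "tu", "un", "ne"


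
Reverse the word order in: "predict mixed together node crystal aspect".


Original: "predict mixed together node crystal aspect"
Words (1..n): predict | mixed | together | node | crystal | aspect
Reversed (n..1): aspect | crystal | node | together | mixed | predict
Result = "aspect crystal node together mixed predict"


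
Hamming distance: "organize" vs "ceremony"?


Comparing character by character (same length = 8):
  Pos 0: 'o' vs 'c' !=
  Pos 1: 'r' vs 'e' !=
  Pos 2: 'g' vs 'r' !=
  Pos 3: 'a' vs 'e' !=
  Pos 4: 'n' vs 'm' !=
  Pos 5: 'i' vs 'o' !=
  Pos 6: 'z' vs 'n' !=
  Pos 7: 'e' vs 'y' !=
Hamming distance = 8


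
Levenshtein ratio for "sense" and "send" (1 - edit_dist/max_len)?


Word 1: "sense" (length 5)
Word 2: "send" (length 4)
One optimal edit sequence:
  1. keep 's'
  2. keep 'e'
  3. keep 'n'
  4. delete 's'  (+1)
  5. substitute 'e' -> 'd'  (+1)
Edit distance = 2
Max length = max(5, 4) = 5
Similarity = 1 - 2/5
= 0.6000


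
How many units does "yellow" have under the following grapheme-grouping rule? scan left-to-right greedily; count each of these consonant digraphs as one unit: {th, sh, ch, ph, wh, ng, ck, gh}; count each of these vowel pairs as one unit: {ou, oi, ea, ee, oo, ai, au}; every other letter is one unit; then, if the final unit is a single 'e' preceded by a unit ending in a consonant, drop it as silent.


Word: "yellow" (6 letters)
Left-to-right scan:
  1. 'y' (letter)
  2. 'e' (letter)
  3. 'l' (letter)
  4. 'l' (letter)
  5. 'o' (letter)
  6. 'w' (letter)
Units from scan: 6
Sound units = 6 units


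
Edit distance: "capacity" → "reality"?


Word 1: "capacity" (length 8)
Word 2: "reality" (length 7)
One optimal edit sequence (insert/delete/substitute each cost 1):
  1. delete 'c'  (+1)
  2. substitute 'a' -> 'r'  (+1)
  3. substitute 'p' -> 'e'  (+1)
  4. keep 'a'
  5. substitute 'c' -> 'l'  (+1)
  6. keep 'i'
  7. keep 't'
  8. keep 'y'
Total edit operations: 4
Edit distance = 4


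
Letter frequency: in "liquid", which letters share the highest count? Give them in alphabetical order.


Word: "liquid"
Letter counts:
  'd': 1
  'i': 2
  'l': 1
  'q': 1
  'u': 1
Maximum count = 2
Most frequent = 'i' (2 times each)


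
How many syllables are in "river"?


Word: "river"
Syllable breakdown: riv · er
Counting: 2 parts
= 2 syllables


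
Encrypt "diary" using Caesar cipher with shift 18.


Word: "diary"
Shift: 18
Each letter → (letter + shift) mod 26:
  'd' (3) + 18 = 21 → 'v'
  'i' (8) + 18 = 0 → 'a'
  'a' (0) + 18 = 18 → 's'
  'r' (17) + 18 = 9 → 'j'
  'y' (24) + 18 = 16 → 'q'
Result = "vasjq"


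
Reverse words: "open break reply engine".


Original: "open break reply engine"
Words (1..n): open | break | reply | engine
Reversed (n..1): engine | reply | break | open
Result = "engine reply break open"


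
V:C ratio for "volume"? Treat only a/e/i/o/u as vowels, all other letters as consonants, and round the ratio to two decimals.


Word: "volume"
Vowels (a,e,i,o,u): 3
Consonants: 3
Ratio = 3/3
= 1.00


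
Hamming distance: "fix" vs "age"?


Comparing character by character (same length = 3):
  Pos 0: 'f' vs 'a' !=
  Pos 1: 'i' vs 'g' !=
  Pos 2: 'x' vs 'e' !=
Hamming distance = 3


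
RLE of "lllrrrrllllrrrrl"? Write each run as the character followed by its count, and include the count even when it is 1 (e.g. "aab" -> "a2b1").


String: "lllrrrrllllrrrrl"
Scanning for consecutive runs:
  'l' x 3
  'r' x 4
  'l' x 4
  'r' x 4
  'l' x 1
RLE = "l3r4l4r4l1"


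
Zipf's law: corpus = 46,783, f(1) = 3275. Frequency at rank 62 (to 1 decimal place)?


Zipf's law: f(r) = f(1) / r
f(1) = 3275
f(62) = 3275 / 62
= 52.8 occurrences


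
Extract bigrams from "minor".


Word: "minor" (length 5)
Number of bigrams = 5 - 2 + 1 = 4
  Position 0: "mi"
  Position 1: "in"
  Position 2: "no"
  Position 3: "or"
Bigrams = "mi", "in", "no", "or"


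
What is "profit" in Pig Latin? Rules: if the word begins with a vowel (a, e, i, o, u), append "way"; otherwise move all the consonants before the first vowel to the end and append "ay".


Word: "profit"
Starts with consonant(s) → move to end, add 'ay'
Consonant cluster: "pr"
Pig Latin = "ofitpray"


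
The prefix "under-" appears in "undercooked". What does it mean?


Prefix: under-
As in: undercooked -> under- + cooked
Meaning = insufficient


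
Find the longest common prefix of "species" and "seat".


Word 1: "species"
Word 2: "seat"
Comparing from start:
  Pos 0: 's' == 's'
  Pos 1: 'p' != 'e' (stop)
LCP = "s" (length 1)


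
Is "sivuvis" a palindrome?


Word: "sivuvis"
Reversed: "sivuvis"
Forward == Backward? sivuvis == sivuvis
Palindrome = Yes


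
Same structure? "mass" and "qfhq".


Pattern of "mass": [0, 1, 2, 2]
Pattern of "qfhq": [0, 1, 2, 0]
Patterns do not match
Same pattern = No


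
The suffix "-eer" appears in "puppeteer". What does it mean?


Suffix: -eer
As in: puppeteer -> puppet + -eer
Meaning = one who is concerned with


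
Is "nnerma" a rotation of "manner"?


Word: "manner", Candidate: "nnerma"
Method: check if candidate is substring of word+word
"mannermanner" contains "nnerma"? Yes
Is rotation = Yes


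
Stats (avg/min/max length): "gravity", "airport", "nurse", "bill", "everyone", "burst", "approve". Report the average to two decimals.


Lengths: "gravity"=7, "airport"=7, "nurse"=5, "bill"=4, "everyone"=8, "burst"=5, "approve"=7
Sum = 43, Count = 7
Average = 43/7 = 6.14
= avg=6.14, min=4, max=8


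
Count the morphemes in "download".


Word: "download"
Morphemes: down- / load
Each morpheme carries meaning
= 2 morphemes


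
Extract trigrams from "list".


Word: "list" (length 4)
Number of trigrams = 4 - 3 + 1 = 2
  Position 0: "lis"
  Position 1: "ist"
Trigrams = "lis", "ist"


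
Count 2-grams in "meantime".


Word: "meantime" (length 8)
Number of 2-grams = length - 2 + 1 = 8 - 2 + 1
= 7


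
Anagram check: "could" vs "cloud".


Word 1: "could" → sorted: cdlou
Word 2: "cloud" → sorted: cdlou
Same letters? cdlou == cdlou
Anagram = Yes


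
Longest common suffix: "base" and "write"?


Word 1: "base"
Word 2: "write"
Comparing from end:
  Pos -1: 'e' == 'e'
  Pos -2: 's' != 't' (stop)
LCS = "e" (length 1)


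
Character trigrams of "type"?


Word: "type" (length 4)
Number of trigrams = 4 - 3 + 1 = 2
  Position 0: "typ"
  Position 1: "ype"
Trigrams = "typ", "ype"


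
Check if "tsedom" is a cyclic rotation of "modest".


Word: "modest", Candidate: "tsedom"
Method: check if candidate is substring of word+word
"modestmodest" contains "tsedom"? No
Is rotation = No


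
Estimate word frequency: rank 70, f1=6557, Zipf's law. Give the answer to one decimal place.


Zipf's law: f(r) = f(1) / r
f(1) = 6557
f(70) = 6557 / 70
= 93.7 occurrences


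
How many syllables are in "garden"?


Word: "garden"
Syllable breakdown: gar | den
Counting: 2 parts
= 2 syllables


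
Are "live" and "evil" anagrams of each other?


Word 1: "live" → sorted: eilv
Word 2: "evil" → sorted: eilv
Same letters? eilv == eilv
Anagram = Yes


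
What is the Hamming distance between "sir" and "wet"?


Comparing character by character (same length = 3):
  Pos 0: 's' vs 'w' !=
  Pos 1: 'i' vs 'e' !=
  Pos 2: 'r' vs 't' !=
Hamming distance = 3


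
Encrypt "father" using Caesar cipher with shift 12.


Word: "father"
Shift: 12
Each letter → (letter + shift) mod 26:
  'f' (5) + 12 = 17 → 'r'
  'a' (0) + 12 = 12 → 'm'
  't' (19) + 12 = 5 → 'f'
  'h' (7) + 12 = 19 → 't'
  'e' (4) + 12 = 16 → 'q'
  'r' (17) + 12 = 3 → 'd'
Result = "rmftqd"


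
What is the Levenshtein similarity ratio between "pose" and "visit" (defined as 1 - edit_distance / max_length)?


Word 1: "pose" (length 4)
Word 2: "visit" (length 5)
One optimal edit sequence:
  1. substitute 'p' -> 'v'  (+1)
  2. substitute 'o' -> 'i'  (+1)
  3. keep 's'
  4. insert 'i'  (+1)
  5. substitute 'e' -> 't'  (+1)
Edit distance = 4
Max length = max(4, 5) = 5
Similarity = 1 - 4/5
= 0.2000


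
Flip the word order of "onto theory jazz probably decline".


Original: "onto theory jazz probably decline"
Words (1..n): onto | theory | jazz | probably | decline
Reversed (n..1): decline | probably | jazz | theory | onto
Result = "decline probably jazz theory onto"


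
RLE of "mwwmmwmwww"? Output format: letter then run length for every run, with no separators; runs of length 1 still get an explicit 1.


String: "mwwmmwmwww"
Scanning for consecutive runs:
  'm' x 1
  'w' x 2
  'm' x 2
  'w' x 1
  'm' x 1
  'w' x 3
RLE = "m1w2m2w1m1w3"


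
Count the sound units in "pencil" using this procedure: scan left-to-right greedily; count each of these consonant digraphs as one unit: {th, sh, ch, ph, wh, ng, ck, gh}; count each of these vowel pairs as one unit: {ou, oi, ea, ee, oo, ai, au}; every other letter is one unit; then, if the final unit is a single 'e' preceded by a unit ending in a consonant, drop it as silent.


Word: "pencil" (6 letters)
Left-to-right scan:
  [1] 'p' (letter)
  [2] 'e' (letter)
  [3] 'n' (letter)
  [4] 'c' (letter)
  [5] 'i' (letter)
  [6] 'l' (letter)
Units from scan: 6
Sound units = 6 units


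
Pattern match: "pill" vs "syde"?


Pattern of "pill": [0, 1, 2, 2]
Pattern of "syde": [0, 1, 2, 3]
Patterns do not match
Same pattern = No


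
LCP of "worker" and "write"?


Word 1: "worker"
Word 2: "write"
Comparing from start:
  Pos 0: 'w' == 'w'
  Pos 1: 'o' != 'r' (stop)
LCP = "w" (length 1)


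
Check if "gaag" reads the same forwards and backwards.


Word: "gaag"
Reversed: "gaag"
Forward == Backward? gaag == gaag
Palindrome = Yes


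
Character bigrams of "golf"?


Word: "golf" (length 4)
Number of bigrams = 4 - 2 + 1 = 3
  Position 0: "go"
  Position 1: "ol"
  Position 2: "lf"
Bigrams = "go", "ol", "lf"


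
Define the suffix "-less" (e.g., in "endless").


Suffix: -less
As in: endless -> end + -less
Meaning = without


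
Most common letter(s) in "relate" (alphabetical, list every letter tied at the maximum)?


Word: "relate"
Letter counts:
  'a': 1
  'e': 2
  'l': 1
  'r': 1
  't': 1
Maximum count = 2
Most frequent = 'e' (2 times each)


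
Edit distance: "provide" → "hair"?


Word 1: "provide" (length 7)
Word 2: "hair" (length 4)
One optimal edit sequence (insert/delete/substitute each cost 1):
  1. delete 'p'  (+1)
  2. delete 'r'  (+1)
  3. substitute 'o' -> 'h'  (+1)
  4. substitute 'v' -> 'a'  (+1)
  5. keep 'i'
  6. delete 'd'  (+1)
  7. substitute 'e' -> 'r'  (+1)
Total edit operations: 6
Edit distance = 6


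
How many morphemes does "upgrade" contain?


Word: "upgrade"
Morphemes: up- + grade
Each morpheme carries meaning
= 2 morphemes


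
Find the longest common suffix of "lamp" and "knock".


Word 1: "lamp"
Word 2: "knock"
Comparing from end:
  Pos -1: 'p' != 'k' (stop)
LCS = "" (length 0)


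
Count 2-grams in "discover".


Word: "discover" (length 8)
Number of 2-grams = length - 2 + 1 = 8 - 2 + 1
= 7


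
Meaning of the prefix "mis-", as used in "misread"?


Prefix: mis-
As in: misread -> mis- + read
Meaning = wrongly


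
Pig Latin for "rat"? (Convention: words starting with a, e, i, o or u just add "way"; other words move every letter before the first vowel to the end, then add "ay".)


Word: "rat"
Starts with consonant(s) → move to end, add 'ay'
Consonant cluster: "r"
Pig Latin = "atray"


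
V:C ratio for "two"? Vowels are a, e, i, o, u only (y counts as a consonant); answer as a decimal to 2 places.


Word: "two"
Vowels (a,e,i,o,u): 1
Consonants: 2
Ratio = 1/2
= 0.50


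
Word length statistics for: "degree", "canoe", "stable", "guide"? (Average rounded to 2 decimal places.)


Lengths: "degree"=6, "canoe"=5, "stable"=6, "guide"=5
Sum = 22, Count = 4
Average = 22/4 = 5.50
= avg=5.50, min=5, max=6


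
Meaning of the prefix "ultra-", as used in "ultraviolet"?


Prefix: ultra-
Example: ultraviolet = ultra- + violet
Meaning = beyond


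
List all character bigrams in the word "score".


Word: "score" (length 5)
Number of bigrams = 5 - 2 + 1 = 4
  Position 0: "sc"
  Position 1: "co"
  Position 2: "or"
  Position 3: "re"
Bigrams = "sc", "co", "or", "re"


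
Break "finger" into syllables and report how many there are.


Word: "finger"
Syllable breakdown: fin-ger
Counting: 2 parts
= 2 syllables


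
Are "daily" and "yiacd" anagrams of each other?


Word 1: "daily" → sorted: adily
Word 2: "yiacd" → sorted: acdiy
Same letters? adily != acdiy
Anagram = No


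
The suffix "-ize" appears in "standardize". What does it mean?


Suffix: -ize
Example: standardize = standard + -ize
Meaning = to make


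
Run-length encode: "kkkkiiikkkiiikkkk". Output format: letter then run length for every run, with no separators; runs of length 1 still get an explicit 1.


String: "kkkkiiikkkiiikkkk"
Scanning for consecutive runs:
  'k' x 4
  'i' x 3
  'k' x 3
  'i' x 3
  'k' x 4
RLE = "k4i3k3i3k4"


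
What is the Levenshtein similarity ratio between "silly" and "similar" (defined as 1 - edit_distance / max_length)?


Word 1: "silly" (length 5)
Word 2: "similar" (length 7)
One optimal edit sequence:
  1. keep 's'
  2. insert 'i'  (+1)
  3. insert 'm'  (+1)
  4. keep 'i'
  5. keep 'l'
  6. substitute 'l' -> 'a'  (+1)
  7. substitute 'y' -> 'r'  (+1)
Edit distance = 4
Max length = max(5, 7) = 7
Similarity = 1 - 4/7
= 0.4286


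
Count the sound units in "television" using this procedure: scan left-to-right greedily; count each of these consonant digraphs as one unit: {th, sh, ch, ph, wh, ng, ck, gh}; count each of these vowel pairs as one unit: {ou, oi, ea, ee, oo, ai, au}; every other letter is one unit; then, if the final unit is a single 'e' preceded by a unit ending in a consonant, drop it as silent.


Word: "television" (10 letters)
Left-to-right scan:
  1. 't' (letter)
  2. 'e' (letter)
  3. 'l' (letter)
  4. 'e' (letter)
  5. 'v' (letter)
  6. 'i' (letter)
  7. 's' (letter)
  8. 'i' (letter)
  9. 'o' (letter)
  10. 'n' (letter)
Units from scan: 10
Sound units = 10 units


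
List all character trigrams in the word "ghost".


Word: "ghost" (length 5)
Number of trigrams = 5 - 3 + 1 = 3
  Position 0: "gho"
  Position 1: "hos"
  Position 2: "ost"
Trigrams = "gho", "hos", "ost"


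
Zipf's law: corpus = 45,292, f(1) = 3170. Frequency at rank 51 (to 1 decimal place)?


Zipf's law: f(r) = f(1) / r
f(1) = 3170
f(51) = 3170 / 51
= 62.2 occurrences


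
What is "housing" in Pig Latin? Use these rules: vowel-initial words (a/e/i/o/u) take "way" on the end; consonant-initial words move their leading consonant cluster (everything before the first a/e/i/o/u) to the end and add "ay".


Word: "housing"
Starts with consonant(s) → move to end, add 'ay'
Consonant cluster: "h"
Pig Latin = "ousinghay"


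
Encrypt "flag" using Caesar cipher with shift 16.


Word: "flag"
Shift: 16
Each letter → (letter + shift) mod 26:
  'f' (5) + 16 = 21 → 'v'
  'l' (11) + 16 = 1 → 'b'
  'a' (0) + 16 = 16 → 'q'
  'g' (6) + 16 = 22 → 'w'
Result = "vbqw"


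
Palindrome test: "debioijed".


Word: "debioijed"
Reversed: "dejioibed"
Forward == Backward? debioijed != dejioibed
Palindrome = No


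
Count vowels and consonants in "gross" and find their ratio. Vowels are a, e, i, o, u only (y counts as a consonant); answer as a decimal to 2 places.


Word: "gross"
Vowels (a,e,i,o,u): 1
Consonants: 4
Ratio = 1/4
= 0.25


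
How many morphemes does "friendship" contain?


Word: "friendship"
Morphemes: friend | -ship
Each morpheme carries meaning
= 2 morphemes


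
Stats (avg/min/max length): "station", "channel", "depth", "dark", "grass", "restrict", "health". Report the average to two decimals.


Lengths: "station"=7, "channel"=7, "depth"=5, "dark"=4, "grass"=5, "restrict"=8, "health"=6
Sum = 42, Count = 7
Average = 42/7 = 6.00
= avg=6.00, min=4, max=8


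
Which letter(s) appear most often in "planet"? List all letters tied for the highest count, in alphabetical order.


Word: "planet"
Letter counts:
  'a': 1
  'e': 1
  'l': 1
  'n': 1
  'p': 1
  't': 1
Maximum count = 1
Most frequent = 'a', 'e', 'l', 'n', 'p', 't' (1 time each)


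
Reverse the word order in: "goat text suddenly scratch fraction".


Original: "goat text suddenly scratch fraction"
Words (1..n): goat | text | suddenly | scratch | fraction
Reversed (n..1): fraction | scratch | suddenly | text | goat
Result = "fraction scratch suddenly text goat"


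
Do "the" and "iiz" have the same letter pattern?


Pattern of "the": [0, 1, 2]
Pattern of "iiz": [0, 0, 1]
Patterns do not match
Same pattern = No


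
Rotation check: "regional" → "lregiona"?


Word: "regional", Candidate: "lregiona"
Method: check if candidate is substring of word+word
"regionalregional" contains "lregiona"? Yes
Is rotation = Yes


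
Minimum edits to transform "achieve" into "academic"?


Word 1: "achieve" (length 7)
Word 2: "academic" (length 8)
One optimal edit sequence (insert/delete/substitute each cost 1):
  1. keep 'a'
  2. keep 'c'
  3. substitute 'h' -> 'a'  (+1)
  4. substitute 'i' -> 'd'  (+1)
  5. keep 'e'
  6. insert 'm'  (+1)
  7. substitute 'v' -> 'i'  (+1)
  8. substitute 'e' -> 'c'  (+1)
Total edit operations: 5
Edit distance = 5


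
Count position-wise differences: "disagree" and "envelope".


Comparing character by character (same length = 8):
  Pos 0: 'd' vs 'e' !=
  Pos 1: 'i' vs 'n' !=
  Pos 2: 's' vs 'v' !=
  Pos 3: 'a' vs 'e' !=
  Pos 4: 'g' vs 'l' !=
  Pos 5: 'r' vs 'o' !=
  Pos 6: 'e' vs 'p' !=
  Pos 7: 'e' vs 'e' =
Hamming distance = 7


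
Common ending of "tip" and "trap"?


Word 1: "tip"
Word 2: "trap"
Comparing from end:
  Pos -1: 'p' == 'p'
  Pos -2: 'i' != 'a' (stop)
LCS = "p" (length 1)


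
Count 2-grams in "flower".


Word: "flower" (length 6)
Number of 2-grams = length - 2 + 1 = 6 - 2 + 1
= 5


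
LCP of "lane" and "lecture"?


Word 1: "lane"
Word 2: "lecture"
Comparing from start:
  Pos 0: 'l' == 'l'
  Pos 1: 'a' != 'e' (stop)
LCP = "l" (length 1)


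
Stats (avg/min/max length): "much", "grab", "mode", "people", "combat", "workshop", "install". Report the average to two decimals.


Lengths: "much"=4, "grab"=4, "mode"=4, "people"=6, "combat"=6, "workshop"=8, "install"=7
Sum = 39, Count = 7
Average = 39/7 = 5.57
= avg=5.57, min=4, max=8


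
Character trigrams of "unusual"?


Word: "unusual" (length 7)
Number of trigrams = 7 - 3 + 1 = 5
  Position 0: "unu"
  Position 1: "nus"
  Position 2: "usu"
  Position 3: "sua"
  Position 4: "ual"
Trigrams = "unu", "nus", "usu", "sua", "ual"


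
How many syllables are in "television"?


Word: "television"
Syllable breakdown: tel-e-vi-sion
Counting: 4 parts
= 4 syllables


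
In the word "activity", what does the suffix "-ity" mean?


Suffix: -ity
As in: activity -> active + -ity, with a spelling change
Meaning = quality of


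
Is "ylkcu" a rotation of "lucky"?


Word: "lucky", Candidate: "ylkcu"
Method: check if candidate is substring of word+word
"luckylucky" contains "ylkcu"? No
Is rotation = No


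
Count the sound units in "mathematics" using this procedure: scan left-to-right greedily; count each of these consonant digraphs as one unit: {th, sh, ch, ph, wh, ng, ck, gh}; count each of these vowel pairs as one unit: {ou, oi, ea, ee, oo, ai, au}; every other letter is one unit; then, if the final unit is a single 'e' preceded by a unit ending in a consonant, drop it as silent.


Word: "mathematics" (11 letters)
Left-to-right scan:
  1. 'm' (letter)
  2. 'a' (letter)
  3. 'th' (digraph)
  4. 'e' (letter)
  5. 'm' (letter)
  6. 'a' (letter)
  7. 't' (letter)
  8. 'i' (letter)
  9. 'c' (letter)
  10. 's' (letter)
Units from scan: 10
Sound units = 10 units


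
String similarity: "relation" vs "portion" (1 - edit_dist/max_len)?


Word 1: "relation" (length 8)
Word 2: "portion" (length 7)
One optimal edit sequence:
  1. delete 'r'  (+1)
  2. substitute 'e' -> 'p'  (+1)
  3. substitute 'l' -> 'o'  (+1)
  4. substitute 'a' -> 'r'  (+1)
  5. keep 't'
  6. keep 'i'
  7. keep 'o'
  8. keep 'n'
Edit distance = 4
Max length = max(8, 7) = 8
Similarity = 1 - 4/8
= 0.5000


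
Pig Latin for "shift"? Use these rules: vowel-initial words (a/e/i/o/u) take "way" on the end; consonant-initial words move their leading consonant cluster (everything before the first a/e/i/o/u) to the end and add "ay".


Word: "shift"
Starts with consonant(s) → move to end, add 'ay'
Consonant cluster: "sh"
Pig Latin = "iftshay"


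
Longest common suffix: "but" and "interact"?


Word 1: "but"
Word 2: "interact"
Comparing from end:
  Pos -1: 't' == 't'
  Pos -2: 'u' != 'c' (stop)
LCS = "t" (length 1)


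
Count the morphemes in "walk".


Word: "walk"
Morphemes: walk
Each morpheme carries meaning
= 1 morpheme


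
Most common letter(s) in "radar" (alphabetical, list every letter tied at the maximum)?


Word: "radar"
Letter counts:
  'a': 2
  'd': 1
  'r': 2
Maximum count = 2
Most frequent = 'a', 'r' (2 times each)


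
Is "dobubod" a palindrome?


Word: "dobubod"
Reversed: "dobubod"
Forward == Backward? dobubod == dobubod
Palindrome = Yes


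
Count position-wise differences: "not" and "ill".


Comparing character by character (same length = 3):
  Pos 0: 'n' vs 'i' !=
  Pos 1: 'o' vs 'l' !=
  Pos 2: 't' vs 'l' !=
Hamming distance = 3


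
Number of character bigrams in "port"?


Word: "port" (length 4)
Number of 2-grams = length - 2 + 1 = 4 - 2 + 1
= 3


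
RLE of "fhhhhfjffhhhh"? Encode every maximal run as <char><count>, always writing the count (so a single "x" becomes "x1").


String: "fhhhhfjffhhhh"
Scanning for consecutive runs:
  'f' x 1
  'h' x 4
  'f' x 1
  'j' x 1
  'f' x 2
  'h' x 4
RLE = "f1h4f1j1f2h4"


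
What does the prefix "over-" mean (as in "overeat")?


Prefix: over-
As in: overeat -> over- + eat
Meaning = excessive


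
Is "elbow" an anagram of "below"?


Word 1: "below" → sorted: below
Word 2: "elbow" → sorted: below
Same letters? below == below
Anagram = Yes


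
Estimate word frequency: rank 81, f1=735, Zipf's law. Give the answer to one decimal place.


Zipf's law: f(r) = f(1) / r
f(1) = 735
f(81) = 735 / 81
= 9.1 occurrences


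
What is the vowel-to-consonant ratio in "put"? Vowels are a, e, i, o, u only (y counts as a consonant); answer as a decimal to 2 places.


Word: "put"
Vowels (a,e,i,o,u): 1
Consonants: 2
Ratio = 1/2
= 0.50


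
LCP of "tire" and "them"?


Word 1: "tire"
Word 2: "them"
Comparing from start:
  Pos 0: 't' == 't'
  Pos 1: 'i' != 'h' (stop)
LCP = "t" (length 1)


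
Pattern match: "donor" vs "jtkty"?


Pattern of "donor": [0, 1, 2, 1, 3]
Pattern of "jtkty": [0, 1, 2, 1, 3]
Patterns match
Same pattern = Yes


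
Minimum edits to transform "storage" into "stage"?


Word 1: "storage" (length 7)
Word 2: "stage" (length 5)
One optimal edit sequence (insert/delete/substitute each cost 1):
  1. keep 's'
  2. keep 't'
  3. delete 'o'  (+1)
  4. delete 'r'  (+1)
  5. keep 'a'
  6. keep 'g'
  7. keep 'e'
Total edit operations: 2
Edit distance = 2


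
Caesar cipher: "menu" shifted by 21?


Word: "menu"
Shift: 21
Each letter → (letter + shift) mod 26:
  'm' (12) + 21 = 7 → 'h'
  'e' (4) + 21 = 25 → 'z'
  'n' (13) + 21 = 8 → 'i'
  'u' (20) + 21 = 15 → 'p'
Result = "hzip"


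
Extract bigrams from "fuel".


Word: "fuel" (length 4)
Number of bigrams = 4 - 2 + 1 = 3
  Position 0: "fu"
  Position 1: "ue"
  Position 2: "el"
Bigrams = "fu", "ue", "el"


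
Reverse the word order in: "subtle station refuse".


Original: "subtle station refuse"
Words (1..n): subtle | station | refuse
Reversed (n..1): refuse | station | subtle
Result = "refuse station subtle"


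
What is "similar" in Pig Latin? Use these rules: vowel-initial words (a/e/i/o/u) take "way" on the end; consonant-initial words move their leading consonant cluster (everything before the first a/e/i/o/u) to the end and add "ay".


Word: "similar"
Starts with consonant(s) → move to end, add 'ay'
Consonant cluster: "s"
Pig Latin = "imilarsay"


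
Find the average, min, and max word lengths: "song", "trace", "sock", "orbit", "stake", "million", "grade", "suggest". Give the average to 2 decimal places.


Lengths: "song"=4, "trace"=5, "sock"=4, "orbit"=5, "stake"=5, "million"=7, "grade"=5, "suggest"=7
Sum = 42, Count = 8
Average = 42/8 = 5.25
= avg=5.25, min=4, max=7


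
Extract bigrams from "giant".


Word: "giant" (length 5)
Number of bigrams = 5 - 2 + 1 = 4
  Position 0: "gi"
  Position 1: "ia"
  Position 2: "an"
  Position 3: "nt"
Bigrams = "gi", "ia", "an", "nt"


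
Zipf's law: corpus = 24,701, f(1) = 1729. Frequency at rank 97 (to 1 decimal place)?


Zipf's law: f(r) = f(1) / r
f(1) = 1729
f(97) = 1729 / 97
= 17.8 occurrences


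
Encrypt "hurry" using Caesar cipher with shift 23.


Word: "hurry"
Shift: 23
Each letter → (letter + shift) mod 26:
  'h' (7) + 23 = 4 → 'e'
  'u' (20) + 23 = 17 → 'r'
  'r' (17) + 23 = 14 → 'o'
  'r' (17) + 23 = 14 → 'o'
  'y' (24) + 23 = 21 → 'v'
Result = "eroov"


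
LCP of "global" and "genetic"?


Word 1: "global"
Word 2: "genetic"
Comparing from start:
  Pos 0: 'g' == 'g'
  Pos 1: 'l' != 'e' (stop)
LCP = "g" (length 1)


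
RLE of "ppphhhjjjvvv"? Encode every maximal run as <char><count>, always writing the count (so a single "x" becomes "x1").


String: "ppphhhjjjvvv"
Scanning for consecutive runs:
  'p' x 3
  'h' x 3
  'j' x 3
  'v' x 3
RLE = "p3h3j3v3"


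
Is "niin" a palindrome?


Word: "niin"
Reversed: "niin"
Forward == Backward? niin == niin
Palindrome = Yes


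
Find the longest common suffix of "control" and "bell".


Word 1: "control"
Word 2: "bell"
Comparing from end:
  Pos -1: 'l' == 'l'
  Pos -2: 'o' != 'l' (stop)
LCS = "l" (length 1)


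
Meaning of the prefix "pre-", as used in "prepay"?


Prefix: pre-
Example: prepay = pre- + pay
Meaning = before


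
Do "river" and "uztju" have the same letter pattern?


Pattern of "river": [0, 1, 2, 3, 0]
Pattern of "uztju": [0, 1, 2, 3, 0]
Patterns match
Same pattern = Yes


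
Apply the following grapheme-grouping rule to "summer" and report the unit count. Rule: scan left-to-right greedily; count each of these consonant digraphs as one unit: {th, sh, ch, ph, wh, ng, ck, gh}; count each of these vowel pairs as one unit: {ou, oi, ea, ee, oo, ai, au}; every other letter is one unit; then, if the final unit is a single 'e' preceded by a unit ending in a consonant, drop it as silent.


Word: "summer" (6 letters)
Left-to-right scan:
  1. 's' (letter)
  2. 'u' (letter)
  3. 'm' (letter)
  4. 'm' (letter)
  5. 'e' (letter)
  6. 'r' (letter)
Units from scan: 6
Sound units = 6 units


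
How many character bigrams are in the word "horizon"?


Word: "horizon" (length 7)
Number of 2-grams = length - 2 + 1 = 7 - 2 + 1
= 6


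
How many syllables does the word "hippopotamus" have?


Word: "hippopotamus"
Syllable breakdown: hip · po · pot · a · mus
Counting: 5 parts
= 5 syllables


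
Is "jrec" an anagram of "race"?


Word 1: "race" → sorted: acer
Word 2: "jrec" → sorted: cejr
Same letters? acer != cejr
Anagram = No


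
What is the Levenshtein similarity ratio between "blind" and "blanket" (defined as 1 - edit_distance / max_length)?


Word 1: "blind" (length 5)
Word 2: "blanket" (length 7)
One optimal edit sequence:
  1. keep 'b'
  2. keep 'l'
  3. substitute 'i' -> 'a'  (+1)
  4. keep 'n'
  5. insert 'k'  (+1)
  6. insert 'e'  (+1)
  7. substitute 'd' -> 't'  (+1)
Edit distance = 4
Max length = max(5, 7) = 7
Similarity = 1 - 4/7
= 0.4286


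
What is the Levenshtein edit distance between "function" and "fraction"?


Word 1: "function" (length 8)
Word 2: "fraction" (length 8)
One optimal edit sequence (insert/delete/substitute each cost 1):
  1. keep 'f'
  2. substitute 'u' -> 'r'  (+1)
  3. substitute 'n' -> 'a'  (+1)
  4. keep 'c'
  5. keep 't'
  6. keep 'i'
  7. keep 'o'
  8. keep 'n'
Total edit operations: 2
Edit distance = 2


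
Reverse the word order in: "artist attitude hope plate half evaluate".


Original: "artist attitude hope plate half evaluate"
Words (1..n): artist | attitude | hope | plate | half | evaluate
Reversed (n..1): evaluate | half | plate | hope | attitude | artist
Result = "evaluate half plate hope attitude artist"


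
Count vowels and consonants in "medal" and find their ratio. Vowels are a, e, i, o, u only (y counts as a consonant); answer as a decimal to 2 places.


Word: "medal"
Vowels (a,e,i,o,u): 2
Consonants: 3
Ratio = 2/3
= 0.67


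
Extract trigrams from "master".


Word: "master" (length 6)
Number of trigrams = 6 - 3 + 1 = 4
  Position 0: "mas"
  Position 1: "ast"
  Position 2: "ste"
  Position 3: "ter"
Trigrams = "mas", "ast", "ste", "ter"


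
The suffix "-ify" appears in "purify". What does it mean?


Suffix: -ify
Example: purify (pure + -ify, with a spelling change)
Meaning = to make


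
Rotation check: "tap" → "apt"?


Word: "tap", Candidate: "apt"
Method: check if candidate is substring of word+word
"taptap" contains "apt"? Yes
Is rotation = Yes


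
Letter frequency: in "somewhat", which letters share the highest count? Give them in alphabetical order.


Word: "somewhat"
Letter counts:
  'a': 1
  'e': 1
  'h': 1
  'm': 1
  'o': 1
  's': 1
  't': 1
  'w': 1
Maximum count = 1
Most frequent = 'a', 'e', 'h', 'm', 'o', 's', 't', 'w' (1 time each)


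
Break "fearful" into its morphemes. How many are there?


Word: "fearful"
Morphemes: fear + -ful
Each morpheme carries meaning
= 2 morphemes


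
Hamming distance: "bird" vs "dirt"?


Comparing character by character (same length = 4):
  Pos 0: 'b' vs 'd' !=
  Pos 1: 'i' vs 'i' =
  Pos 2: 'r' vs 'r' =
  Pos 3: 'd' vs 't' !=
Hamming distance = 2


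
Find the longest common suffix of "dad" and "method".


Word 1: "dad"
Word 2: "method"
Comparing from end:
  Pos -1: 'd' == 'd'
  Pos -2: 'a' != 'o' (stop)
LCS = "d" (length 1)


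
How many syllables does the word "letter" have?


Word: "letter"
Syllable breakdown: let / ter
Counting: 2 parts
= 2 syllables


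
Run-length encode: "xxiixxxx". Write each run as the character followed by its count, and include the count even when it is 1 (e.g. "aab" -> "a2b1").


String: "xxiixxxx"
Scanning for consecutive runs:
  'x' x 2
  'i' x 2
  'x' x 4
RLE = "x2i2x4"


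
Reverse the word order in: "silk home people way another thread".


Original: "silk home people way another thread"
Words (1..n): silk | home | people | way | another | thread
Reversed (n..1): thread | another | way | people | home | silk
Result = "thread another way people home silk"


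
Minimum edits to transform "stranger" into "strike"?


Word 1: "stranger" (length 8)
Word 2: "strike" (length 6)
One optimal edit sequence (insert/delete/substitute each cost 1):
  1. keep 's'
  2. keep 't'
  3. keep 'r'
  4. delete 'a'  (+1)
  5. substitute 'n' -> 'i'  (+1)
  6. substitute 'g' -> 'k'  (+1)
  7. keep 'e'
  8. delete 'r'  (+1)
Total edit operations: 4
Edit distance = 4


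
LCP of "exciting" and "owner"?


Word 1: "exciting"
Word 2: "owner"
Comparing from start:
  Pos 0: 'e' != 'o' (stop)
LCP = "" (length 0)


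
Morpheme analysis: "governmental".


Word: "governmental"
Morphemes: govern / -ment / -al
Each morpheme carries meaning
= 3 morphemes


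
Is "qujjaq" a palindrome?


Word: "qujjaq"
Reversed: "qajjuq"
Forward == Backward? qujjaq != qajjuq
Palindrome = No


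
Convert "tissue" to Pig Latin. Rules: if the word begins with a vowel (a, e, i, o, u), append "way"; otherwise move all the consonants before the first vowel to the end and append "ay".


Word: "tissue"
Starts with consonant(s) → move to end, add 'ay'
Consonant cluster: "t"
Pig Latin = "issuetay"


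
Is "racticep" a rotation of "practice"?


Word: "practice", Candidate: "racticep"
Method: check if candidate is substring of word+word
"practicepractice" contains "racticep"? Yes
Is rotation = Yes


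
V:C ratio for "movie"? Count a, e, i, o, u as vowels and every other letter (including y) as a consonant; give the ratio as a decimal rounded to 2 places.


Word: "movie"
Vowels (a,e,i,o,u): 3
Consonants: 2
Ratio = 3/2
= 1.50


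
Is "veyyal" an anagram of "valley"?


Word 1: "valley" → sorted: aellvy
Word 2: "veyyal" → sorted: aelvyy
Same letters? aellvy != aelvyy
Anagram = No


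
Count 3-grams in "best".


Word: "best" (length 4)
Number of 3-grams = length - 3 + 1 = 4 - 3 + 1
= 2


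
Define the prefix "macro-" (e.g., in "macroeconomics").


Prefix: macro-
Example: macroeconomics (macro- + economics)
Meaning = large


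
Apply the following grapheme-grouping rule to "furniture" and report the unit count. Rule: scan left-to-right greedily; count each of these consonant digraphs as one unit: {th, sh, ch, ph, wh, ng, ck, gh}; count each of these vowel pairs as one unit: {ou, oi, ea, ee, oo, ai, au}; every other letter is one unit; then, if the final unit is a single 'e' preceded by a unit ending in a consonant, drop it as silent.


Word: "furniture" (9 letters)
Left-to-right scan:
  [1] 'f' (letter)
  [2] 'u' (letter)
  [3] 'r' (letter)
  [4] 'n' (letter)
  [5] 'i' (letter)
  [6] 't' (letter)
  [7] 'u' (letter)
  [8] 'r' (letter)
  [9] 'e' (letter)
Units from scan: 9
Final unit is 'e' after a consonant -> drop as silent (-1)
Sound units = 8 units


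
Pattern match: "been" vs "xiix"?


Pattern of "been": [0, 1, 1, 2]
Pattern of "xiix": [0, 1, 1, 0]
Patterns do not match
Same pattern = No


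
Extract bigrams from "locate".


Word: "locate" (length 6)
Number of bigrams = 6 - 2 + 1 = 5
  Position 0: "lo"
  Position 1: "oc"
  Position 2: "ca"
  Position 3: "at"
  Position 4: "te"
Bigrams = "lo", "oc", "ca", "at", "te"


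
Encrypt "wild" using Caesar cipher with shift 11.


Word: "wild"
Shift: 11
Each letter → (letter + shift) mod 26:
  'w' (22) + 11 = 7 → 'h'
  'i' (8) + 11 = 19 → 't'
  'l' (11) + 11 = 22 → 'w'
  'd' (3) + 11 = 14 → 'o'
Result = "htwo"


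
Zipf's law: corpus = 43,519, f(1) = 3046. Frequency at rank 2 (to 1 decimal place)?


Zipf's law: f(r) = f(1) / r
f(1) = 3046
f(2) = 3046 / 2
= 1523.0 occurrences


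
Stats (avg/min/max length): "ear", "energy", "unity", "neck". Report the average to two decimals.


Lengths: "ear"=3, "energy"=6, "unity"=5, "neck"=4
Sum = 18, Count = 4
Average = 18/4 = 4.50
= avg=4.50, min=3, max=6


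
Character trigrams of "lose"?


Word: "lose" (length 4)
Number of trigrams = 4 - 3 + 1 = 2
  Position 0: "los"
  Position 1: "ose"
Trigrams = "los", "ose"


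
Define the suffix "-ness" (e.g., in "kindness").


Suffix: -ness
Example: kindness (kind + -ness)
Meaning = state of being


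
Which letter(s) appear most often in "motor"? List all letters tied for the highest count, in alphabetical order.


Word: "motor"
Letter counts:
  'm': 1
  'o': 2
  'r': 1
  't': 1
Maximum count = 2
Most frequent = 'o' (2 times each)


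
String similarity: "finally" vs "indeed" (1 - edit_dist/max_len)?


Word 1: "finally" (length 7)
Word 2: "indeed" (length 6)
One optimal edit sequence:
  1. delete 'f'  (+1)
  2. keep 'i'
  3. keep 'n'
  4. substitute 'a' -> 'd'  (+1)
  5. substitute 'l' -> 'e'  (+1)
  6. substitute 'l' -> 'e'  (+1)
  7. substitute 'y' -> 'd'  (+1)
Edit distance = 5
Max length = max(7, 6) = 7
Similarity = 1 - 5/7
= 0.2857


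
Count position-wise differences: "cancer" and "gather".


Comparing character by character (same length = 6):
  Pos 0: 'c' vs 'g' !=
  Pos 1: 'a' vs 'a' =
  Pos 2: 'n' vs 't' !=
  Pos 3: 'c' vs 'h' !=
  Pos 4: 'e' vs 'e' =
  Pos 5: 'r' vs 'r' =
Hamming distance = 3


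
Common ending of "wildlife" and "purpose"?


Word 1: "wildlife"
Word 2: "purpose"
Comparing from end:
  Pos -1: 'e' == 'e'
  Pos -2: 'f' != 's' (stop)
LCS = "e" (length 1)


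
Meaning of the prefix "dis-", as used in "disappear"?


Prefix: dis-
As in: disappear -> dis- + appear
Meaning = not / opposite


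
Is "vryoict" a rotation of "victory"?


Word: "victory", Candidate: "vryoict"
Method: check if candidate is substring of word+word
"victoryvictory" contains "vryoict"? No
Is rotation = No


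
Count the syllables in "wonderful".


Word: "wonderful"
Syllable breakdown: won-der-ful
Counting: 3 parts
= 3 syllables


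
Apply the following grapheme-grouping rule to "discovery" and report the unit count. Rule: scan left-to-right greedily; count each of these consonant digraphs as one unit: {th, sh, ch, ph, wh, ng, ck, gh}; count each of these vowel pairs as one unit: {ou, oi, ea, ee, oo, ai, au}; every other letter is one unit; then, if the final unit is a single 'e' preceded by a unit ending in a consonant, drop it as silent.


Word: "discovery" (9 letters)
Left-to-right scan:
  1. 'd' (letter)
  2. 'i' (letter)
  3. 's' (letter)
  4. 'c' (letter)
  5. 'o' (letter)
  6. 'v' (letter)
  7. 'e' (letter)
  8. 'r' (letter)
  9. 'y' (letter)
Units from scan: 9
Sound units = 9 units


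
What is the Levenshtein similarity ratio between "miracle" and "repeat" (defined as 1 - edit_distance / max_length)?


Word 1: "miracle" (length 7)
Word 2: "repeat" (length 6)
One optimal edit sequence:
  1. delete 'm'  (+1)
  2. substitute 'i' -> 'r'  (+1)
  3. substitute 'r' -> 'e'  (+1)
  4. substitute 'a' -> 'p'  (+1)
  5. substitute 'c' -> 'e'  (+1)
  6. substitute 'l' -> 'a'  (+1)
  7. substitute 'e' -> 't'  (+1)
Edit distance = 7
Max length = max(7, 6) = 7
Similarity = 1 - 7/7
= 0.0000


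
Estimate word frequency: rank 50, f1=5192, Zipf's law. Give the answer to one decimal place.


Zipf's law: f(r) = f(1) / r
f(1) = 5192
f(50) = 5192 / 50
= 103.8 occurrences
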